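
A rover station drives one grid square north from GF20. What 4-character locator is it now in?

GF21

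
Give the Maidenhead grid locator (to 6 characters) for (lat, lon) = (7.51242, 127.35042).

PJ37qm

Offset from 180°W / 90°S: lon 307.3504°, lat 97.5124°.
Field (20°×10°, letters A–R): lon ⌊307.3504/20⌋ = 15 → P; lat ⌊97.5124/10⌋ = 9 → J.
Square (2°×1°, digits 0–9): lon ⌊7.3504/2⌋ = 3; lat ⌊7.5124/1⌋ = 7.
Subsquare (5′×2.5′, letters a–x): lon ⌊1.3504/0.0833333⌋ = 16 → q; lat ⌊0.5124/0.0416667⌋ = 12 → m.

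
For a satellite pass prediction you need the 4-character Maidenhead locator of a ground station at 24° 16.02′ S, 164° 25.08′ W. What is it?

Shift to the Maidenhead origin (180°W, 90°S): lon 15.58, lat 65.73.
Field (20°×10°, letters A–R): lon ⌊15.58/20⌋ = 0 → A; lat ⌊65.73/10⌋ = 6 → G.
Square (2°×1°, digits 0–9): lon ⌊15.58/2⌋ = 7; lat ⌊5.73/1⌋ = 5.

AG75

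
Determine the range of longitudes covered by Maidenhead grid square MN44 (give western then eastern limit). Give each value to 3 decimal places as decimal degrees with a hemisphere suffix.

68.000° E, 70.000° E

Field M=12, N=13: +12·20° lon, +13·10° lat → SW at lon 60°, lat 40°.
Square 4, 4: +4·2° lon, +4·1° lat → SW at lon 68°, lat 44°.
Cell spans 2° lon × 1° lat.
west 68.000° E, east 70.000° E.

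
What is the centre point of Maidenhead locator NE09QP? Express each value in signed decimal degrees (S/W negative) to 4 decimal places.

Field N=13, E=4: +13·20° lon, +4·10° lat → SW at lon 80°, lat -50°.
Square 0, 9: +0·2° lon, +9·1° lat → SW at lon 80°, lat -41°.
Subsquare q=16, p=15: +16·0.0833333° lon, +15·0.0416667° lat → SW at lon 81.3333°, lat -40.375°.
Cell spans 0.0833333° lon × 0.0416667° lat. Centre is SW corner plus half of each.
latitude -40.3542, longitude 81.3750.

-40.3542, 81.3750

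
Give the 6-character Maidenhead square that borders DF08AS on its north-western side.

CF98xt

Longitude subsquare a = 0; −1 → -1, wraps to 23 = x, carry into square.
Longitude square 0; −1 → -1, wraps to 9, carry into field.
Longitude field D = 3; −1 → 2 = C.
Latitude subsquare s = 18; +1 → 19 = t.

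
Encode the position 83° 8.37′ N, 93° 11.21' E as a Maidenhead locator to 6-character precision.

NR63od

Offset from 180°W / 90°S: lon 273.1868°, lat 173.1395°.
Field: lon ⌊273.1868/20⌋ = 13 → N; lat ⌊173.1395/10⌋ = 17 → R.
Square: lon ⌊13.1868/2⌋ = 6; lat ⌊3.1395/1⌋ = 3.
Subsquare: lon ⌊1.1868/0.0833333⌋ = 14 → o; lat ⌊0.1395/0.0416667⌋ = 3 → d.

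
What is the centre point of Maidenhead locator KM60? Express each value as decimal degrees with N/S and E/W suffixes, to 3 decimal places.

Field K=10, M=12: +10·20° lon, +12·10° lat → SW at lon 20°, lat 30°.
Square 6, 0: +6·2° lon, +0·1° lat → SW at lon 32°, lat 30°.
Cell spans 2° lon × 1° lat. Centre is SW corner plus half of each.
latitude 30.500° N, longitude 33.000° E.

30.500° N, 33.000° E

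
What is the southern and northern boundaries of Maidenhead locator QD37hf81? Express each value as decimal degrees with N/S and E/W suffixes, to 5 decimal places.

52.78750° S, 52.78333° S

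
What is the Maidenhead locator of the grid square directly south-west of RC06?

QC95

Longitude square 0; −1 → -1, wraps to 9, carry into field.
Longitude field R = 17; −1 → 16 = Q.
Latitude square 6; −1 → 5.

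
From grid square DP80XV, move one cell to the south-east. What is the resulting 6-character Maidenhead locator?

DP90au

Longitude subsquare x = 23; +1 → 24, wraps to 0 = a, carry into square.
Longitude square 8; +1 → 9.
Latitude subsquare v = 21; −1 → 20 = u.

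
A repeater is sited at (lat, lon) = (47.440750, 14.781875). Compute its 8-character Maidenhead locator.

Shift to the Maidenhead origin (180°W, 90°S): lon 194.78188, lat 137.44075.
Field: 194.78188/20 → 9 → J, 137.44075/10 → 13 → N; chars JN.
Square: 14.78188/2 → 7, 7.44075/1 → 7; chars 77.
Subsquare: 0.78188/0.0833333 → 9 → j, 0.44075/0.0416667 → 10 → k; chars jk.
Extended square: 0.03188/0.00833333 → 3, 0.02408/0.00416667 → 5; chars 35.

JN77jk35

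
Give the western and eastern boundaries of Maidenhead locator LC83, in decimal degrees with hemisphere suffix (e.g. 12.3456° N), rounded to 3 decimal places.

56.000° E, 58.000° E

Field L=11, C=2: +11·20° lon, +2·10° lat → SW at lon 40°, lat -70°.
Square 8, 3: +8·2° lon, +3·1° lat → SW at lon 56°, lat -67°.
Cell spans 2° lon × 1° lat.
west 56.000° E, east 58.000° E.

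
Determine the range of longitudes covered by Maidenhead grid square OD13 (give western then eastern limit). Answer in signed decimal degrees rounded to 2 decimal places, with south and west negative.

102.00, 104.00

Field O=14, D=3: +14·20° lon, +3·10° lat → SW at lon 100°, lat -60°.
Square 1, 3: +1·2° lon, +3·1° lat → SW at lon 102°, lat -57°.
Cell spans 2° lon × 1° lat.
west 102.00, east 104.00.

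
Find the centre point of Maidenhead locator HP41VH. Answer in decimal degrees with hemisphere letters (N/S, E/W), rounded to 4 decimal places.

61.3125° N, 30.2083° W

Field H=7, P=15: +7·20° lon, +15·10° lat → SW at lon -40°, lat 60°.
Square 4, 1: +4·2° lon, +1·1° lat → SW at lon -32°, lat 61°.
Subsquare v=21, h=7: +21·0.0833333° lon, +7·0.0416667° lat → SW at lon -30.25°, lat 61.2917°.
Cell spans 0.0833333° lon × 0.0416667° lat. Centre is SW corner plus half of each.
latitude 61.3125° N, longitude 30.2083° W.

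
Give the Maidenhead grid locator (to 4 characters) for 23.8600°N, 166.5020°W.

Add 180° to longitude and 90° to latitude: 13.50, 113.86.
Field: lon ⌊13.50/20⌋ = 0 → A; lat ⌊113.86/10⌋ = 11 → L.
Square: lon ⌊13.50/2⌋ = 6; lat ⌊3.86/1⌋ = 3.

AL63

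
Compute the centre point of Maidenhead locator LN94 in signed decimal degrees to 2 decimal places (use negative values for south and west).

44.50, 59.00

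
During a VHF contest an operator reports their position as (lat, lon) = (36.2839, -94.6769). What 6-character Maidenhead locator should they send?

Add 180° to longitude and 90° to latitude: 85.3231, 126.2839.
Field (20°×10°, letters A–R): lon ⌊85.3231/20⌋ = 4 → E; lat ⌊126.2839/10⌋ = 12 → M.
Square (2°×1°, digits 0–9): lon ⌊5.3231/2⌋ = 2; lat ⌊6.2839/1⌋ = 6.
Subsquare (5′×2.5′, letters a–x): lon ⌊1.3231/0.0833333⌋ = 15 → p; lat ⌊0.2839/0.0416667⌋ = 6 → g.

EM26pg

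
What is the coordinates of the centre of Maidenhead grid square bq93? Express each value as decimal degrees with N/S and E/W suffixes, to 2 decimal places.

Field B=1, Q=16: +1·20° lon, +16·10° lat → SW at lon -160°, lat 70°.
Square 9, 3: +9·2° lon, +3·1° lat → SW at lon -142°, lat 73°.
Cell spans 2° lon × 1° lat. Centre is SW corner plus half of each.
latitude 73.50° N, longitude 141.00° W.

73.50° N, 141.00° W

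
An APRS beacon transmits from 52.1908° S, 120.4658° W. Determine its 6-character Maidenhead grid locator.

Add 180° to longitude and 90° to latitude: 59.5342, 37.8092.
Field (20°×10°, letters A–R): 59.5342/20 → 2 → C, 37.8092/10 → 3 → D; chars CD.
Square (2°×1°, digits 0–9): 19.5342/2 → 9, 7.8092/1 → 7; chars 97.
Subsquare (5′×2.5′, letters a–x): 1.5342/0.0833333 → 18 → s, 0.8092/0.0416667 → 19 → t; chars st.

CD97st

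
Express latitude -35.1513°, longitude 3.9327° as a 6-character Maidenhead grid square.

JF14xu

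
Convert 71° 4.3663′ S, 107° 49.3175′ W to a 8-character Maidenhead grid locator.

DB68cw12

Add 180° to longitude and 90° to latitude: 72.17804, 18.92723.
Field: 72.17804/20 → 3 → D, 18.92723/10 → 1 → B; chars DB.
Square: 12.17804/2 → 6, 8.92723/1 → 8; chars 68.
Subsquare: 0.17804/0.0833333 → 2 → c, 0.92723/0.0416667 → 22 → w; chars cw.
Extended square: 0.01138/0.00833333 → 1, 0.01056/0.00416667 → 2; chars 12.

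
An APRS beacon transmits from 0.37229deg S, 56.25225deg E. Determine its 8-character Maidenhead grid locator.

LI89dp00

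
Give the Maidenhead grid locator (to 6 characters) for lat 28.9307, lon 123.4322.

PL18rw

Add 180° to longitude and 90° to latitude: 303.4322, 118.9307.
Field (20°×10°, letters A–R): lon ⌊303.4322/20⌋ = 15 → P; lat ⌊118.9307/10⌋ = 11 → L.
Square (2°×1°, digits 0–9): lon ⌊3.4322/2⌋ = 1; lat ⌊8.9307/1⌋ = 8.
Subsquare (5′×2.5′, letters a–x): lon ⌊1.4322/0.0833333⌋ = 17 → r; lat ⌊0.9307/0.0416667⌋ = 22 → w.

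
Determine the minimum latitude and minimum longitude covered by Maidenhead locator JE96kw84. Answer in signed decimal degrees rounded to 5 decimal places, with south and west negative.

Field J=9, E=4: +9·20° lon, +4·10° lat → SW at lon 0°, lat -50°.
Square 9, 6: +9·2° lon, +6·1° lat → SW at lon 18°, lat -44°.
Subsquare k=10, w=22: +10·0.0833333° lon, +22·0.0416667° lat → SW at lon 18.8333°, lat -43.0833°.
Extended square 8, 4: +8·0.00833333° lon, +4·0.00416667° lat → SW at lon 18.9°, lat -43.0667°.
latitude -43.06667, longitude 18.90000.

-43.06667, 18.90000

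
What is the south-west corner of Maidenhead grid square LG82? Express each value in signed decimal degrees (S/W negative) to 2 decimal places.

-28.00, 56.00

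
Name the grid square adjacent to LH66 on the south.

LH65

Latitude square 6; −1 → 5.
The longitude characters are unchanged.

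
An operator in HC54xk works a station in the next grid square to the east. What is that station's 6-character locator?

Longitude subsquare x = 23; +1 → 24, wraps to 0 = a, carry into square.
Longitude square 5; +1 → 6.
The latitude characters are unchanged.

HC64ak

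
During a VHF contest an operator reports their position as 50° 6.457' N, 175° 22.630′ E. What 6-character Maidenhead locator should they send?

RO70qc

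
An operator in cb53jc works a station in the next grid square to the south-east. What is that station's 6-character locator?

Longitude subsquare j = 9; +1 → 10 = k.
Latitude subsquare c = 2; −1 → 1 = b.

CB53kb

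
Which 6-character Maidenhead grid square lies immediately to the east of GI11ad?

GI11bd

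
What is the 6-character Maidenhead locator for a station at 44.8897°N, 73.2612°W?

FN34iv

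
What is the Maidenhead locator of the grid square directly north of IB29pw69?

IB29px60

Latitude extended square 9; +1 → 10, wraps to 0, carry into subsquare.
Latitude subsquare w = 22; +1 → 23 = x.
The longitude characters are unchanged.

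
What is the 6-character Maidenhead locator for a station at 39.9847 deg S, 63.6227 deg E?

Shift to the Maidenhead origin (180°W, 90°S): lon 243.6227, lat 50.0153.
Field: 243.6227/20 → 12 → M, 50.0153/10 → 5 → F; chars MF.
Square: 3.6227/2 → 1, 0.0153/1 → 0; chars 10.
Subsquare: 1.6227/0.0833333 → 19 → t, 0.0153/0.0416667 → 0 → a; chars ta.

MF10ta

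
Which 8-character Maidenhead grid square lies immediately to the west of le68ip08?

LE68hp98

Longitude extended square 0; −1 → -1, wraps to 9, carry into subsquare.
Longitude subsquare i = 8; −1 → 7 = h.
The latitude characters are unchanged.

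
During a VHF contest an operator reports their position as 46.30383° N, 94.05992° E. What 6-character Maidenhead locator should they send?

Shift to the Maidenhead origin (180°W, 90°S): lon 274.0599, lat 136.3038.
Field: lon ⌊274.0599/20⌋ = 13 → N; lat ⌊136.3038/10⌋ = 13 → N.
Square: lon ⌊14.0599/2⌋ = 7; lat ⌊6.3038/1⌋ = 6.
Subsquare: lon ⌊0.0599/0.0833333⌋ = 0 → a; lat ⌊0.3038/0.0416667⌋ = 7 → h.

NN76ah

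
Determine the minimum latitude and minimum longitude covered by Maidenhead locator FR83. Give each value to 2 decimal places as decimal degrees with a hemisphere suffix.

Field F=5, R=17: +5·20° lon, +17·10° lat → SW at lon -80°, lat 80°.
Square 8, 3: +8·2° lon, +3·1° lat → SW at lon -64°, lat 83°.
latitude 83.00° N, longitude 64.00° W.

83.00° N, 64.00° W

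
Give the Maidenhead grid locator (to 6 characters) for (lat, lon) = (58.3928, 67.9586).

MO38xj

Add 180° to longitude and 90° to latitude: 247.9586, 148.3928.
Field (20°×10°, letters A–R): lon ⌊247.9586/20⌋ = 12 → M; lat ⌊148.3928/10⌋ = 14 → O.
Square (2°×1°, digits 0–9): lon ⌊7.9586/2⌋ = 3; lat ⌊8.3928/1⌋ = 8.
Subsquare (5′×2.5′, letters a–x): lon ⌊1.9586/0.0833333⌋ = 23 → x; lat ⌊0.3928/0.0416667⌋ = 9 → j.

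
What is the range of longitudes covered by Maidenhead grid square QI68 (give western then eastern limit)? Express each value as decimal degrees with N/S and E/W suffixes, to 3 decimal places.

152.000° E, 154.000° E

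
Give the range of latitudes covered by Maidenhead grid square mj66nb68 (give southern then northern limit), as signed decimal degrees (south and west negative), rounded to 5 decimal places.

6.07500, 6.07917

Field M=12, J=9: +12·20° lon, +9·10° lat → SW at lon 60°, lat 0°.
Square 6, 6: +6·2° lon, +6·1° lat → SW at lon 72°, lat 6°.
Subsquare n=13, b=1: +13·0.0833333° lon, +1·0.0416667° lat → SW at lon 73.0833°, lat 6.04167°.
Extended square 6, 8: +6·0.00833333° lon, +8·0.00416667° lat → SW at lon 73.1333°, lat 6.075°.
Cell spans 0.00833333° lon × 0.00416667° lat.
south 6.07500, north 6.07917.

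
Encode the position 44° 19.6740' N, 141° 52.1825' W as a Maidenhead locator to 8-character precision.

BN94bh58

Add 180° to longitude and 90° to latitude: 38.13029, 134.32790.
Field: lon ⌊38.13029/20⌋ = 1 → B; lat ⌊134.32790/10⌋ = 13 → N.
Square: lon ⌊18.13029/2⌋ = 9; lat ⌊4.32790/1⌋ = 4.
Subsquare: lon ⌊0.13029/0.0833333⌋ = 1 → b; lat ⌊0.32790/0.0416667⌋ = 7 → h.
Extended square: lon ⌊0.04696/0.00833333⌋ = 5; lat ⌊0.03623/0.00416667⌋ = 8.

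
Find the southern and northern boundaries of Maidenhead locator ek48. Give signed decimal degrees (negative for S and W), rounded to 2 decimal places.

18.00, 19.00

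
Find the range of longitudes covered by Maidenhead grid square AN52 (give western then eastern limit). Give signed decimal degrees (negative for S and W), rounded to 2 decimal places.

Field A=0, N=13: +0·20° lon, +13·10° lat → SW at lon -180°, lat 40°.
Square 5, 2: +5·2° lon, +2·1° lat → SW at lon -170°, lat 42°.
Cell spans 2° lon × 1° lat.
west -170.00, east -168.00.

-170.00, -168.00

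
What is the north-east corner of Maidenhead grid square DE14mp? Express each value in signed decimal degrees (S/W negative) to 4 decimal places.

Field D=3, E=4: +3·20° lon, +4·10° lat → SW at lon -120°, lat -50°.
Square 1, 4: +1·2° lon, +4·1° lat → SW at lon -118°, lat -46°.
Subsquare m=12, p=15: +12·0.0833333° lon, +15·0.0416667° lat → SW at lon -117°, lat -45.375°.
Cell spans 0.0833333° lon × 0.0416667° lat. NE corner is SW corner plus one full cell.
latitude -45.3333, longitude -116.9167.

-45.3333, -116.9167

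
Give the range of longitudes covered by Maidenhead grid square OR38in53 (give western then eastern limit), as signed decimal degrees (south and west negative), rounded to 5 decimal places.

106.70833, 106.71667

Field O=14, R=17: +14·20° lon, +17·10° lat → SW at lon 100°, lat 80°.
Square 3, 8: +3·2° lon, +8·1° lat → SW at lon 106°, lat 88°.
Subsquare i=8, n=13: +8·0.0833333° lon, +13·0.0416667° lat → SW at lon 106.667°, lat 88.5417°.
Extended square 5, 3: +5·0.00833333° lon, +3·0.00416667° lat → SW at lon 106.708°, lat 88.5542°.
Cell spans 0.00833333° lon × 0.00416667° lat.
west 106.70833, east 106.71667.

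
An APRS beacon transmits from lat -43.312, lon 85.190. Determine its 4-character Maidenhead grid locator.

NE26

Offset from 180°W / 90°S: lon 265.19°, lat 46.69°.
Field: lon ⌊265.19/20⌋ = 13 → N; lat ⌊46.69/10⌋ = 4 → E.
Square: lon ⌊5.19/2⌋ = 2; lat ⌊6.69/1⌋ = 6.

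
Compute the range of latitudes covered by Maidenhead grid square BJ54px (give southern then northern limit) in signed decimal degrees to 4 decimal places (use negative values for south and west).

Field B=1, J=9: +1·20° lon, +9·10° lat → SW at lon -160°, lat 0°.
Square 5, 4: +5·2° lon, +4·1° lat → SW at lon -150°, lat 4°.
Subsquare p=15, x=23: +15·0.0833333° lon, +23·0.0416667° lat → SW at lon -148.75°, lat 4.95833°.
Cell spans 0.0833333° lon × 0.0416667° lat.
south 4.9583, north 5.0000.

4.9583, 5.0000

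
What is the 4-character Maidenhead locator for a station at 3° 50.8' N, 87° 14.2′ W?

EJ63

Shift to the Maidenhead origin (180°W, 90°S): lon 92.76, lat 93.85.
Field: 92.76/20 → 4 → E, 93.85/10 → 9 → J; chars EJ.
Square: 12.76/2 → 6, 3.85/1 → 3; chars 63.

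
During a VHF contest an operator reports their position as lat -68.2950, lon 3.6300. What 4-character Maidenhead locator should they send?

Shift to the Maidenhead origin (180°W, 90°S): lon 183.63, lat 21.70.
Field: lon ⌊183.63/20⌋ = 9 → J; lat ⌊21.70/10⌋ = 2 → C.
Square: lon ⌊3.63/2⌋ = 1; lat ⌊1.70/1⌋ = 1.

JC11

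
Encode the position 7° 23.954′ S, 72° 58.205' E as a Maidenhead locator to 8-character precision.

Shift to the Maidenhead origin (180°W, 90°S): lon 252.97008, lat 82.60077.
Field: 252.97008/20 → 12 → M, 82.60077/10 → 8 → I; chars MI.
Square: 12.97008/2 → 6, 2.60077/1 → 2; chars 62.
Subsquare: 0.97008/0.0833333 → 11 → l, 0.60077/0.0416667 → 14 → o; chars lo.
Extended square: 0.05342/0.00833333 → 6, 0.01743/0.00416667 → 4; chars 64.

MI62lo64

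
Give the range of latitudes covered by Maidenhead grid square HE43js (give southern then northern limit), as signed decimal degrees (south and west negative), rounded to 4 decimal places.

-46.2500, -46.2083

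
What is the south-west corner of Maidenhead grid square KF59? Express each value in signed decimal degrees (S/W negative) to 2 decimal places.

-31.00, 30.00

Field K=10, F=5: +10·20° lon, +5·10° lat → SW at lon 20°, lat -40°.
Square 5, 9: +5·2° lon, +9·1° lat → SW at lon 30°, lat -31°.
latitude -31.00, longitude 30.00.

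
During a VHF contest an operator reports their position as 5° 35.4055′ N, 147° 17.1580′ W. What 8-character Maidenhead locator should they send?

Add 180° to longitude and 90° to latitude: 32.71403, 95.59009.
Field: 32.71403/20 → 1 → B, 95.59009/10 → 9 → J; chars BJ.
Square: 12.71403/2 → 6, 5.59009/1 → 5; chars 65.
Subsquare: 0.71403/0.0833333 → 8 → i, 0.59009/0.0416667 → 14 → o; chars io.
Extended square: 0.04737/0.00833333 → 5, 0.00676/0.00416667 → 1; chars 51.

BJ65io51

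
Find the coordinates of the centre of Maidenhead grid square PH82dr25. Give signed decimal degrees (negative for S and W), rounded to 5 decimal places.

-17.26875, 136.27083

Field P=15, H=7: +15·20° lon, +7·10° lat → SW at lon 120°, lat -20°.
Square 8, 2: +8·2° lon, +2·1° lat → SW at lon 136°, lat -18°.
Subsquare d=3, r=17: +3·0.0833333° lon, +17·0.0416667° lat → SW at lon 136.25°, lat -17.2917°.
Extended square 2, 5: +2·0.00833333° lon, +5·0.00416667° lat → SW at lon 136.267°, lat -17.2708°.
Cell spans 0.00833333° lon × 0.00416667° lat. Centre is SW corner plus half of each.
latitude -17.26875, longitude 136.27083.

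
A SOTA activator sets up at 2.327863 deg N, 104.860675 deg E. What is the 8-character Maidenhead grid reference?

OJ22kh38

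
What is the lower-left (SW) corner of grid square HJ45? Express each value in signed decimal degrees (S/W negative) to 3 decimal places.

Field H=7, J=9: +7·20° lon, +9·10° lat → SW at lon -40°, lat 0°.
Square 4, 5: +4·2° lon, +5·1° lat → SW at lon -32°, lat 5°.
latitude 5.000, longitude -32.000.

5.000, -32.000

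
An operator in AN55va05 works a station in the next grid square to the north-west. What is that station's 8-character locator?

AN55ua96

Longitude extended square 0; −1 → -1, wraps to 9, carry into subsquare.
Longitude subsquare v = 21; −1 → 20 = u.
Latitude extended square 5; +1 → 6.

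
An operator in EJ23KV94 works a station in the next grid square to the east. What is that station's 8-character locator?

Longitude extended square 9; +1 → 10, wraps to 0, carry into subsquare.
Longitude subsquare k = 10; +1 → 11 = l.
The latitude characters are unchanged.

EJ23lv04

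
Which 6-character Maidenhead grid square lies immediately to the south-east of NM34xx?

NM44aw

Longitude subsquare x = 23; +1 → 24, wraps to 0 = a, carry into square.
Longitude square 3; +1 → 4.
Latitude subsquare x = 23; −1 → 22 = w.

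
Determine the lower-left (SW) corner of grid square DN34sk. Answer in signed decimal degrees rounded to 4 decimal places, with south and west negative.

Field D=3, N=13: +3·20° lon, +13·10° lat → SW at lon -120°, lat 40°.
Square 3, 4: +3·2° lon, +4·1° lat → SW at lon -114°, lat 44°.
Subsquare s=18, k=10: +18·0.0833333° lon, +10·0.0416667° lat → SW at lon -112.5°, lat 44.4167°.
latitude 44.4167, longitude -112.5000.

44.4167, -112.5000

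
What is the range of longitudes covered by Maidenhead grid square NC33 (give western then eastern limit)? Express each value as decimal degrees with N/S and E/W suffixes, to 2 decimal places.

86.00° E, 88.00° E

Field N=13, C=2: +13·20° lon, +2·10° lat → SW at lon 80°, lat -70°.
Square 3, 3: +3·2° lon, +3·1° lat → SW at lon 86°, lat -67°.
Cell spans 2° lon × 1° lat.
west 86.00° E, east 88.00° E.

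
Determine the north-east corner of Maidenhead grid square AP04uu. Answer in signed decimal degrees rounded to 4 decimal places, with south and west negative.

Field A=0, P=15: +0·20° lon, +15·10° lat → SW at lon -180°, lat 60°.
Square 0, 4: +0·2° lon, +4·1° lat → SW at lon -180°, lat 64°.
Subsquare u=20, u=20: +20·0.0833333° lon, +20·0.0416667° lat → SW at lon -178.333°, lat 64.8333°.
Cell spans 0.0833333° lon × 0.0416667° lat. NE corner is SW corner plus one full cell.
latitude 64.8750, longitude -178.2500.

64.8750, -178.2500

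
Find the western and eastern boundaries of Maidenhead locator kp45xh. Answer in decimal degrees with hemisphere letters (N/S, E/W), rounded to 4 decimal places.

29.9167° E, 30.0000° E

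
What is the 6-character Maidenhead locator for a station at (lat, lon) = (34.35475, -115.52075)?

DM24fi

Offset from 180°W / 90°S: lon 64.4792°, lat 124.3547°.
Field: lon ⌊64.4792/20⌋ = 3 → D; lat ⌊124.3547/10⌋ = 12 → M.
Square: lon ⌊4.4792/2⌋ = 2; lat ⌊4.3547/1⌋ = 4.
Subsquare: lon ⌊0.4792/0.0833333⌋ = 5 → f; lat ⌊0.3547/0.0416667⌋ = 8 → i.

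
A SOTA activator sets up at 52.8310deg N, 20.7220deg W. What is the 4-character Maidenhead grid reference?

HO92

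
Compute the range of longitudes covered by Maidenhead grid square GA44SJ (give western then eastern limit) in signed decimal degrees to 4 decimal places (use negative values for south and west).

Field G=6, A=0: +6·20° lon, +0·10° lat → SW at lon -60°, lat -90°.
Square 4, 4: +4·2° lon, +4·1° lat → SW at lon -52°, lat -86°.
Subsquare s=18, j=9: +18·0.0833333° lon, +9·0.0416667° lat → SW at lon -50.5°, lat -85.625°.
Cell spans 0.0833333° lon × 0.0416667° lat.
west -50.5000, east -50.4167.

-50.5000, -50.4167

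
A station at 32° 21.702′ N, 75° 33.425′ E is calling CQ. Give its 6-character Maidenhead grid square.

Add 180° to longitude and 90° to latitude: 255.5571, 122.3617.
Field: 255.5571/20 → 12 → M, 122.3617/10 → 12 → M; chars MM.
Square: 15.5571/2 → 7, 2.3617/1 → 2; chars 72.
Subsquare: 1.5571/0.0833333 → 18 → s, 0.3617/0.0416667 → 8 → i; chars si.

MM72si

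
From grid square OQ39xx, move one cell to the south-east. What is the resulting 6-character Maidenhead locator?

OQ49aw

Longitude subsquare x = 23; +1 → 24, wraps to 0 = a, carry into square.
Longitude square 3; +1 → 4.
Latitude subsquare x = 23; −1 → 22 = w.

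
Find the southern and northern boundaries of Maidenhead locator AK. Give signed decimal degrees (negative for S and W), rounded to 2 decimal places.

10.00, 20.00

Field A=0, K=10: +0·20° lon, +10·10° lat → SW at lon -180°, lat 10°.
Cell spans 20° lon × 10° lat.
south 10.00, north 20.00.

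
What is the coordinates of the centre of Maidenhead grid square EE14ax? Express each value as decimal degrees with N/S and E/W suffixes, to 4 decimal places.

45.0208° S, 97.9583° W

Field E=4, E=4: +4·20° lon, +4·10° lat → SW at lon -100°, lat -50°.
Square 1, 4: +1·2° lon, +4·1° lat → SW at lon -98°, lat -46°.
Subsquare a=0, x=23: +0·0.0833333° lon, +23·0.0416667° lat → SW at lon -98°, lat -45.0417°.
Cell spans 0.0833333° lon × 0.0416667° lat. Centre is SW corner plus half of each.
latitude 45.0208° S, longitude 97.9583° W.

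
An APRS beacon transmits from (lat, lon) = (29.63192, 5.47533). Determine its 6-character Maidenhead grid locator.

JL29rp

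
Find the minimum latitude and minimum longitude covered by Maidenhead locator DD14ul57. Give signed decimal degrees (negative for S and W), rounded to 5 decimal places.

-55.51250, -116.29167

Field D=3, D=3: +3·20° lon, +3·10° lat → SW at lon -120°, lat -60°.
Square 1, 4: +1·2° lon, +4·1° lat → SW at lon -118°, lat -56°.
Subsquare u=20, l=11: +20·0.0833333° lon, +11·0.0416667° lat → SW at lon -116.333°, lat -55.5417°.
Extended square 5, 7: +5·0.00833333° lon, +7·0.00416667° lat → SW at lon -116.292°, lat -55.5125°.
latitude -55.51250, longitude -116.29167.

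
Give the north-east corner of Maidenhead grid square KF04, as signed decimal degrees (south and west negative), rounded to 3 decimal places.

-35.000, 22.000

Field K=10, F=5: +10·20° lon, +5·10° lat → SW at lon 20°, lat -40°.
Square 0, 4: +0·2° lon, +4·1° lat → SW at lon 20°, lat -36°.
Cell spans 2° lon × 1° lat. NE corner is SW corner plus one full cell.
latitude -35.000, longitude 22.000.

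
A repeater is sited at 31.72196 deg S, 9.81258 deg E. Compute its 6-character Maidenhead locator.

JF48vg

Shift to the Maidenhead origin (180°W, 90°S): lon 189.8126, lat 58.2780.
Field (20°×10°, letters A–R): 189.8126/20 → 9 → J, 58.2780/10 → 5 → F; chars JF.
Square (2°×1°, digits 0–9): 9.8126/2 → 4, 8.2780/1 → 8; chars 48.
Subsquare (5′×2.5′, letters a–x): 1.8126/0.0833333 → 21 → v, 0.2780/0.0416667 → 6 → g; chars vg.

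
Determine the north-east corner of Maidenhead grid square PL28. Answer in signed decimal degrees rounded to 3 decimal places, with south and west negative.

Field P=15, L=11: +15·20° lon, +11·10° lat → SW at lon 120°, lat 20°.
Square 2, 8: +2·2° lon, +8·1° lat → SW at lon 124°, lat 28°.
Cell spans 2° lon × 1° lat. NE corner is SW corner plus one full cell.
latitude 29.000, longitude 126.000.

29.000, 126.000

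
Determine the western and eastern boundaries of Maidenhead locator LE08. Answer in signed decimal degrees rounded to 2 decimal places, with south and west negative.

40.00, 42.00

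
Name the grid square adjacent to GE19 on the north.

GF10

Latitude square 9; +1 → 10, wraps to 0, carry into field.
Latitude field E = 4; +1 → 5 = F.
The longitude characters are unchanged.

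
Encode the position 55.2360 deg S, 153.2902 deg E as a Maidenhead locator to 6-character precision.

QD64ps

Add 180° to longitude and 90° to latitude: 333.2902, 34.7640.
Field: lon ⌊333.2902/20⌋ = 16 → Q; lat ⌊34.7640/10⌋ = 3 → D.
Square: lon ⌊13.2902/2⌋ = 6; lat ⌊4.7640/1⌋ = 4.
Subsquare: lon ⌊1.2902/0.0833333⌋ = 15 → p; lat ⌊0.7640/0.0416667⌋ = 18 → s.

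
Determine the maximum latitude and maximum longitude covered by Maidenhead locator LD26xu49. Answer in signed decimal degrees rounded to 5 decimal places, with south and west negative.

-53.12500, 45.95833

Field L=11, D=3: +11·20° lon, +3·10° lat → SW at lon 40°, lat -60°.
Square 2, 6: +2·2° lon, +6·1° lat → SW at lon 44°, lat -54°.
Subsquare x=23, u=20: +23·0.0833333° lon, +20·0.0416667° lat → SW at lon 45.9167°, lat -53.1667°.
Extended square 4, 9: +4·0.00833333° lon, +9·0.00416667° lat → SW at lon 45.95°, lat -53.1292°.
Cell spans 0.00833333° lon × 0.00416667° lat. NE corner is SW corner plus one full cell.
latitude -53.12500, longitude 45.95833.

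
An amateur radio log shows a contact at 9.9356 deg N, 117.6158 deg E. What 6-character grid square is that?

OJ89tw

Add 180° to longitude and 90° to latitude: 297.6158, 99.9356.
Field: lon ⌊297.6158/20⌋ = 14 → O; lat ⌊99.9356/10⌋ = 9 → J.
Square: lon ⌊17.6158/2⌋ = 8; lat ⌊9.9356/1⌋ = 9.
Subsquare: lon ⌊1.6158/0.0833333⌋ = 19 → t; lat ⌊0.9356/0.0416667⌋ = 22 → w.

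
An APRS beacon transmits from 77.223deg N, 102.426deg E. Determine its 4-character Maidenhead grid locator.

OQ17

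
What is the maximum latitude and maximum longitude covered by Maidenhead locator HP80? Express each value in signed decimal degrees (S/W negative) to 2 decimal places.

Field H=7, P=15: +7·20° lon, +15·10° lat → SW at lon -40°, lat 60°.
Square 8, 0: +8·2° lon, +0·1° lat → SW at lon -24°, lat 60°.
Cell spans 2° lon × 1° lat. NE corner is SW corner plus one full cell.
latitude 61.00, longitude -22.00.

61.00, -22.00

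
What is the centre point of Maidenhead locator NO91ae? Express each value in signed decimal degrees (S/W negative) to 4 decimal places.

Field N=13, O=14: +13·20° lon, +14·10° lat → SW at lon 80°, lat 50°.
Square 9, 1: +9·2° lon, +1·1° lat → SW at lon 98°, lat 51°.
Subsquare a=0, e=4: +0·0.0833333° lon, +4·0.0416667° lat → SW at lon 98°, lat 51.1667°.
Cell spans 0.0833333° lon × 0.0416667° lat. Centre is SW corner plus half of each.
latitude 51.1875, longitude 98.0417.

51.1875, 98.0417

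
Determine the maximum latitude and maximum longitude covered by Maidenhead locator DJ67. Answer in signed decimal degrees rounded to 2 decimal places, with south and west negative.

8.00, -106.00

Field D=3, J=9: +3·20° lon, +9·10° lat → SW at lon -120°, lat 0°.
Square 6, 7: +6·2° lon, +7·1° lat → SW at lon -108°, lat 7°.
Cell spans 2° lon × 1° lat. NE corner is SW corner plus one full cell.
latitude 8.00, longitude -106.00.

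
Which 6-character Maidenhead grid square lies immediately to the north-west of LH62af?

Longitude subsquare a = 0; −1 → -1, wraps to 23 = x, carry into square.
Longitude square 6; −1 → 5.
Latitude subsquare f = 5; +1 → 6 = g.

LH52xg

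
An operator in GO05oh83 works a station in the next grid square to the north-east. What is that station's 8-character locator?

Longitude extended square 8; +1 → 9.
Latitude extended square 3; +1 → 4.

GO05oh94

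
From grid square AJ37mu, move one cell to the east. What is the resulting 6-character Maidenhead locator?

Longitude subsquare m = 12; +1 → 13 = n.
The latitude characters are unchanged.

AJ37nu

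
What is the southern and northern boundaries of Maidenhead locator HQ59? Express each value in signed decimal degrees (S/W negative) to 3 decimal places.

79.000, 80.000

Field H=7, Q=16: +7·20° lon, +16·10° lat → SW at lon -40°, lat 70°.
Square 5, 9: +5·2° lon, +9·1° lat → SW at lon -30°, lat 79°.
Cell spans 2° lon × 1° lat.
south 79.000, north 80.000.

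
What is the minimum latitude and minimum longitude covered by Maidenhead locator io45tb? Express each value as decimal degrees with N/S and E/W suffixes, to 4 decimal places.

55.0417° N, 10.4167° W

Field I=8, O=14: +8·20° lon, +14·10° lat → SW at lon -20°, lat 50°.
Square 4, 5: +4·2° lon, +5·1° lat → SW at lon -12°, lat 55°.
Subsquare t=19, b=1: +19·0.0833333° lon, +1·0.0416667° lat → SW at lon -10.4167°, lat 55.0417°.
latitude 55.0417° N, longitude 10.4167° W.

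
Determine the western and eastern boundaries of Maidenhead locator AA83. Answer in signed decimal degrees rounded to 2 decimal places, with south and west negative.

-164.00, -162.00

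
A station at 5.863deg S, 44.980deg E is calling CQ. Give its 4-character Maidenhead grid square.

LI24

Add 180° to longitude and 90° to latitude: 224.98, 84.14.
Field (20°×10°, letters A–R): lon ⌊224.98/20⌋ = 11 → L; lat ⌊84.14/10⌋ = 8 → I.
Square (2°×1°, digits 0–9): lon ⌊4.98/2⌋ = 2; lat ⌊4.14/1⌋ = 4.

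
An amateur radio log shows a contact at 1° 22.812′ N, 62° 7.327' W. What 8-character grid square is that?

FJ81wj51

Shift to the Maidenhead origin (180°W, 90°S): lon 117.87788, lat 91.38020.
Field (20°×10°, letters A–R): 117.87788/20 → 5 → F, 91.38020/10 → 9 → J; chars FJ.
Square (2°×1°, digits 0–9): 17.87788/2 → 8, 1.38020/1 → 1; chars 81.
Subsquare (5′×2.5′, letters a–x): 1.87788/0.0833333 → 22 → w, 0.38020/0.0416667 → 9 → j; chars wj.
Extended square (30″×15″, digits 0–9): 0.04455/0.00833333 → 5, 0.00520/0.00416667 → 1; chars 51.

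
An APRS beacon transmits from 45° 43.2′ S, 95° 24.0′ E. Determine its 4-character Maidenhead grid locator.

NE74

Add 180° to longitude and 90° to latitude: 275.40, 44.28.
Field: lon ⌊275.40/20⌋ = 13 → N; lat ⌊44.28/10⌋ = 4 → E.
Square: lon ⌊15.40/2⌋ = 7; lat ⌊4.28/1⌋ = 4.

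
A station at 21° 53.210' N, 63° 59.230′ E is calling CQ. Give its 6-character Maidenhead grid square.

Offset from 180°W / 90°S: lon 243.9872°, lat 111.8868°.
Field (20°×10°, letters A–R): 243.9872/20 → 12 → M, 111.8868/10 → 11 → L; chars ML.
Square (2°×1°, digits 0–9): 3.9872/2 → 1, 1.8868/1 → 1; chars 11.
Subsquare (5′×2.5′, letters a–x): 1.9872/0.0833333 → 23 → x, 0.8868/0.0416667 → 21 → v; chars xv.

ML11xv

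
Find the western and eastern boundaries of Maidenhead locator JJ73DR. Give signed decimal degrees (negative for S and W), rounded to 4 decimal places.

Field J=9, J=9: +9·20° lon, +9·10° lat → SW at lon 0°, lat 0°.
Square 7, 3: +7·2° lon, +3·1° lat → SW at lon 14°, lat 3°.
Subsquare d=3, r=17: +3·0.0833333° lon, +17·0.0416667° lat → SW at lon 14.25°, lat 3.70833°.
Cell spans 0.0833333° lon × 0.0416667° lat.
west 14.2500, east 14.3333.

14.2500, 14.3333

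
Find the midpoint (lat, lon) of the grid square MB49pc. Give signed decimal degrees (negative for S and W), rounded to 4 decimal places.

Field M=12, B=1: +12·20° lon, +1·10° lat → SW at lon 60°, lat -80°.
Square 4, 9: +4·2° lon, +9·1° lat → SW at lon 68°, lat -71°.
Subsquare p=15, c=2: +15·0.0833333° lon, +2·0.0416667° lat → SW at lon 69.25°, lat -70.9167°.
Cell spans 0.0833333° lon × 0.0416667° lat. Centre is SW corner plus half of each.
latitude -70.8958, longitude 69.2917.

-70.8958, 69.2917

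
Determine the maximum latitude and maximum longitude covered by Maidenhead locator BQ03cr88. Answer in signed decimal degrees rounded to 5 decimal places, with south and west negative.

73.74583, -159.75833

Field B=1, Q=16: +1·20° lon, +16·10° lat → SW at lon -160°, lat 70°.
Square 0, 3: +0·2° lon, +3·1° lat → SW at lon -160°, lat 73°.
Subsquare c=2, r=17: +2·0.0833333° lon, +17·0.0416667° lat → SW at lon -159.833°, lat 73.7083°.
Extended square 8, 8: +8·0.00833333° lon, +8·0.00416667° lat → SW at lon -159.767°, lat 73.7417°.
Cell spans 0.00833333° lon × 0.00416667° lat. NE corner is SW corner plus one full cell.
latitude 73.74583, longitude -159.75833.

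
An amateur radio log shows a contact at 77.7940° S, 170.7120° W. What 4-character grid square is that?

AB42

Shift to the Maidenhead origin (180°W, 90°S): lon 9.29, lat 12.21.
Field (20°×10°, letters A–R): 9.29/20 → 0 → A, 12.21/10 → 1 → B; chars AB.
Square (2°×1°, digits 0–9): 9.29/2 → 4, 2.21/1 → 2; chars 42.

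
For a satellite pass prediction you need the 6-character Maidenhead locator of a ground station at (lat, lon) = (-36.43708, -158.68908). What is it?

BF03pn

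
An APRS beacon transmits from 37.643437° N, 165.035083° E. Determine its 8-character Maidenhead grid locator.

Add 180° to longitude and 90° to latitude: 345.03508, 127.64344.
Field: lon ⌊345.03508/20⌋ = 17 → R; lat ⌊127.64344/10⌋ = 12 → M.
Square: lon ⌊5.03508/2⌋ = 2; lat ⌊7.64344/1⌋ = 7.
Subsquare: lon ⌊1.03508/0.0833333⌋ = 12 → m; lat ⌊0.64344/0.0416667⌋ = 15 → p.
Extended square: lon ⌊0.03508/0.00833333⌋ = 4; lat ⌊0.01844/0.00416667⌋ = 4.

RM27mp44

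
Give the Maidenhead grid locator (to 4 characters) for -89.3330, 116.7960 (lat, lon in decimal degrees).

OA80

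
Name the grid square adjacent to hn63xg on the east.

Longitude subsquare x = 23; +1 → 24, wraps to 0 = a, carry into square.
Longitude square 6; +1 → 7.
The latitude characters are unchanged.

HN73ag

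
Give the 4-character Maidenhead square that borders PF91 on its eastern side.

Longitude square 9; +1 → 10, wraps to 0, carry into field.
Longitude field P = 15; +1 → 16 = Q.
The latitude characters are unchanged.

QF01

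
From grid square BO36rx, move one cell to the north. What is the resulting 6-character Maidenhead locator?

Latitude subsquare x = 23; +1 → 24, wraps to 0 = a, carry into square.
Latitude square 6; +1 → 7.
The longitude characters are unchanged.

BO37ra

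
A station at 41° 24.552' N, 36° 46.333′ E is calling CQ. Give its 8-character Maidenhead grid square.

Offset from 180°W / 90°S: lon 216.77222°, lat 131.40920°.
Field: 216.77222/20 → 10 → K, 131.40920/10 → 13 → N; chars KN.
Square: 16.77222/2 → 8, 1.40920/1 → 1; chars 81.
Subsquare: 0.77222/0.0833333 → 9 → j, 0.40920/0.0416667 → 9 → j; chars jj.
Extended square: 0.02222/0.00833333 → 2, 0.03420/0.00416667 → 8; chars 28.

KN81jj28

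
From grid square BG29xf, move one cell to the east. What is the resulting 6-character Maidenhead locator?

BG39af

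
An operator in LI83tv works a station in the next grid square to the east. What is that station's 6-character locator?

LI83uv

Longitude subsquare t = 19; +1 → 20 = u.
The latitude characters are unchanged.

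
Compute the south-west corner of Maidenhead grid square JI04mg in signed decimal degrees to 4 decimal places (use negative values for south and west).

Field J=9, I=8: +9·20° lon, +8·10° lat → SW at lon 0°, lat -10°.
Square 0, 4: +0·2° lon, +4·1° lat → SW at lon 0°, lat -6°.
Subsquare m=12, g=6: +12·0.0833333° lon, +6·0.0416667° lat → SW at lon 1°, lat -5.75°.
latitude -5.7500, longitude 1.0000.

-5.7500, 1.0000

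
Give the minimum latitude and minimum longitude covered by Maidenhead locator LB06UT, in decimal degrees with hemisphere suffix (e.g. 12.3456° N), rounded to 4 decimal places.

Field L=11, B=1: +11·20° lon, +1·10° lat → SW at lon 40°, lat -80°.
Square 0, 6: +0·2° lon, +6·1° lat → SW at lon 40°, lat -74°.
Subsquare u=20, t=19: +20·0.0833333° lon, +19·0.0416667° lat → SW at lon 41.6667°, lat -73.2083°.
latitude 73.2083° S, longitude 41.6667° E.

73.2083° S, 41.6667° E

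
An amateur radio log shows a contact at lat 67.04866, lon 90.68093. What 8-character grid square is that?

Shift to the Maidenhead origin (180°W, 90°S): lon 270.68093, lat 157.04866.
Field: lon ⌊270.68093/20⌋ = 13 → N; lat ⌊157.04866/10⌋ = 15 → P.
Square: lon ⌊10.68093/2⌋ = 5; lat ⌊7.04866/1⌋ = 7.
Subsquare: lon ⌊0.68093/0.0833333⌋ = 8 → i; lat ⌊0.04866/0.0416667⌋ = 1 → b.
Extended square: lon ⌊0.01426/0.00833333⌋ = 1; lat ⌊0.00699/0.00416667⌋ = 1.

NP57ib11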